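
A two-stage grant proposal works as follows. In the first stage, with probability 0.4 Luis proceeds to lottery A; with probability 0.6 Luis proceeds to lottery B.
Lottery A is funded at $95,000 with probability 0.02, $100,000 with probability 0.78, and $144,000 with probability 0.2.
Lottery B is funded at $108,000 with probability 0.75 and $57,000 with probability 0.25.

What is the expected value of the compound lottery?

EV(A) = 0.02 × 95000 + 0.78 × 100000 + 0.2 × 144000 = 1900 + 78000 + 28800 = 108700
EV(B) = 0.75 × 108000 + 0.25 × 57000 = 81000 + 14250 = 95250
Overall = 0.4 × 108700 + 0.6 × 95250 = 43480 + 57150 = 100630

$100,630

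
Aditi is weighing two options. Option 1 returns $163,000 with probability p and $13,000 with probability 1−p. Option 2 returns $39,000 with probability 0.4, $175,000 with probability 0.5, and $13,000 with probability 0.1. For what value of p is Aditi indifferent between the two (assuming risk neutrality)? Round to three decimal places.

p = 0.609

EV(Option 2) = 0.4 × 39000 + 0.5 × 175000 + 0.1 × 13000 = 15600 + 87500 + 1300 = 104400
p·163000 + (1−p)·13000 = 104400
150000p + 13000 = 104400
p = (104400 − 13000) / 150000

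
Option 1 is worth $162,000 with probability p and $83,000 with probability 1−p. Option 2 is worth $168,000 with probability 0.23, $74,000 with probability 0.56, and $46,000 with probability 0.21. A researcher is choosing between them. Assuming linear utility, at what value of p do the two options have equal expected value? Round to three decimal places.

p = 0.085

EV(Option 2) = 0.23 × 168000 + 0.56 × 74000 + 0.21 × 46000 = 38640 + 41440 + 9660 = 89740
p·162000 + (1−p)·83000 = 89740
79000p + 83000 = 89740
p = (89740 − 83000) / 79000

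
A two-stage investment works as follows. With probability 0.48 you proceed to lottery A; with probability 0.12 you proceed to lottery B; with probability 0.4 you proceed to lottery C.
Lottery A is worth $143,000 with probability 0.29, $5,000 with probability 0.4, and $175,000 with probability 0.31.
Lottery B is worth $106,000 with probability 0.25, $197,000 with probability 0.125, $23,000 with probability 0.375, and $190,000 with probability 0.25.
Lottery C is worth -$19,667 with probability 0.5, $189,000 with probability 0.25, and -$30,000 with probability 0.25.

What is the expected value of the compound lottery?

$71,742.20

EV(A) = 0.29 × 143000 + 0.4 × 5000 + 0.31 × 175000 = 41470 + 2000 + 54250 = 97720
EV(B) = 0.25 × 106000 + 0.125 × 197000 + 0.375 × 23000 + 0.25 × 190000 = 26500 + 24625 + 8625 + 47500 = 107250
EV(C) = 0.5 × (-19667) + 0.25 × 189000 + 0.25 × (-30000) = -9833.5 + 47250 − 7500 = 29916.5
Overall = 0.48 × 97720 + 0.12 × 107250 + 0.4 × 29916.5 = 46905.6 + 12870 + 11966.6 = 71742.2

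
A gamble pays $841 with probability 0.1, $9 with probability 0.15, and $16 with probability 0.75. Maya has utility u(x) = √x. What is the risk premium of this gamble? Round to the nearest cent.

$57.13

E[u] = 0.1·√841 + 0.15·√9 + 0.75·√16 = 0.1·29 + 0.15·3 + 0.75·4 = 6.35
CE = (6.35)² = 40.3225
Risk premium = EV − CE = 97.45 − 40.3225 = 57.1275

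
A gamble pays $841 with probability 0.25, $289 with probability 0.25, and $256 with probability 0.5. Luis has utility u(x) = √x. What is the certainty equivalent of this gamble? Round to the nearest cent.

$380.25

E[u] = 0.25·√841 + 0.25·√289 + 0.5·√256 = 0.25·29 + 0.25·17 + 0.5·16 = 19.5
CE = (19.5)² = 380.25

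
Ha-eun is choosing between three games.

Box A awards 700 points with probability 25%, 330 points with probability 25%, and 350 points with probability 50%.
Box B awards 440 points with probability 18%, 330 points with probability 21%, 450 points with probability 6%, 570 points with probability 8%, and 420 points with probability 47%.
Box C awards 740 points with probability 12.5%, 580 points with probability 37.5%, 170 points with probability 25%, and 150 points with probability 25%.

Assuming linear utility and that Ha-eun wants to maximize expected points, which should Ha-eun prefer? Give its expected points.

Box A = 0.25 × 700 + 0.25 × 330 + 0.5 × 350 = 175 + 82.5 + 175 = 432.5
Box B = 0.18 × 440 + 0.21 × 330 + 0.06 × 450 + 0.08 × 570 + 0.47 × 420 = 79.2 + 69.3 + 27 + 45.6 + 197.4 = 418.5
Box C = 0.125 × 740 + 0.375 × 580 + 0.25 × 170 + 0.25 × 150 = 92.5 + 217.5 + 42.5 + 37.5 = 390

Box A (432.5 points)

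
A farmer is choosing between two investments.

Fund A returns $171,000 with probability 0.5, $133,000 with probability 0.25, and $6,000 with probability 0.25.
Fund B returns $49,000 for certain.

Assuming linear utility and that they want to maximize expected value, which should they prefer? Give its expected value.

Fund A = 0.5 × 171000 + 0.25 × 133000 + 0.25 × 6000 = 85500 + 33250 + 1500 = 120250
Fund B: 49000 (certain)

Fund A ($120,250)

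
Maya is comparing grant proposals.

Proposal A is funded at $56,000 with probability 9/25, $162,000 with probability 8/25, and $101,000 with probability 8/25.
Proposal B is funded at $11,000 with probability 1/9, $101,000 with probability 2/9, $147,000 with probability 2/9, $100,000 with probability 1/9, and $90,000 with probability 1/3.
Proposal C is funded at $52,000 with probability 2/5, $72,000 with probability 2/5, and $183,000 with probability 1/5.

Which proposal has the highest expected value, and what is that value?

Proposal A ($104,320)

Proposal A = 9/25 × 56000 + 8/25 × 162000 + 8/25 × 101000 = 20160 + 51840 + 32320 = 104320
Proposal B = 1/9 × 11000 + 2/9 × 101000 + 2/9 × 147000 + 1/9 × 100000 + 1/3 × 90000 = 1222.2222 + 22444.4444 + 32666.6667 + 11111.1111 + 30000 = 97444.4444
Proposal C = 2/5 × 52000 + 2/5 × 72000 + 1/5 × 183000 = 20800 + 28800 + 36600 = 86200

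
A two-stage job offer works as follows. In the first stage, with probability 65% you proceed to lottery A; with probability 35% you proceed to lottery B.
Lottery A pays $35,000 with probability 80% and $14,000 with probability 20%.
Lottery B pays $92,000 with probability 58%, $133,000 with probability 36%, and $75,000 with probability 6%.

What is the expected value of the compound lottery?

$57,029

EV(A) = 0.8 × 35000 + 0.2 × 14000 = 28000 + 2800 = 30800
EV(B) = 0.58 × 92000 + 0.36 × 133000 + 0.06 × 75000 = 53360 + 47880 + 4500 = 105740
Overall = 0.65 × 30800 + 0.35 × 105740 = 20020 + 37009 = 57029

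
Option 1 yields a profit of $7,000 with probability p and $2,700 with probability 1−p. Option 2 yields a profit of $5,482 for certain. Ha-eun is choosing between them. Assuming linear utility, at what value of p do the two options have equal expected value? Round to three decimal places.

p = 0.647

p·7000 + (1−p)·2700 = 5482
4300p + 2700 = 5482
p = (5482 − 2700) / 4300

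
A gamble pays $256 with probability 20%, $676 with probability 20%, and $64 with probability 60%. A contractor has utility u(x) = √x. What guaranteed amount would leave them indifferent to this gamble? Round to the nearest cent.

$174.24

E[u] = 0.2·√256 + 0.2·√676 + 0.6·√64 = 0.2·16 + 0.2·26 + 0.6·8 = 13.2
CE = (13.2)² = 174.24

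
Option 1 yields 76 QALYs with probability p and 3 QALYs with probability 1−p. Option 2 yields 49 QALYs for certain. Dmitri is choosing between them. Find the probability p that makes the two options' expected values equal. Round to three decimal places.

p·76 + (1−p)·3 = 49
73p + 3 = 49
p = (49 − 3) / 73

p = 0.630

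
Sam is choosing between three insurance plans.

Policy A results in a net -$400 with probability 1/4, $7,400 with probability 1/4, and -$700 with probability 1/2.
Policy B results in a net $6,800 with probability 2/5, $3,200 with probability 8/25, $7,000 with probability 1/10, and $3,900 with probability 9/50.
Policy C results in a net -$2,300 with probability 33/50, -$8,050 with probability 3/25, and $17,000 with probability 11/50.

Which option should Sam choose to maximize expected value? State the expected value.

Policy A = 1/4 × (-400) + 1/4 × 7400 + 1/2 × (-700) = -100 + 1850 − 350 = 1400
Policy B = 2/5 × 6800 + 8/25 × 3200 + 1/10 × 7000 + 9/50 × 3900 = 2720 + 1024 + 700 + 702 = 5146
Policy C = 33/50 × (-2300) + 3/25 × (-8050) + 11/50 × 17000 = -1518 − 966 + 3740 = 1256

Policy B ($5,146)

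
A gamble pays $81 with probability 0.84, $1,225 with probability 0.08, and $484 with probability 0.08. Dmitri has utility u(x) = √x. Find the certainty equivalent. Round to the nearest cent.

$146.89

E[u] = 0.84·√81 + 0.08·√1225 + 0.08·√484 = 0.84·9 + 0.08·35 + 0.08·22 = 12.12
CE = (12.12)² = 146.8944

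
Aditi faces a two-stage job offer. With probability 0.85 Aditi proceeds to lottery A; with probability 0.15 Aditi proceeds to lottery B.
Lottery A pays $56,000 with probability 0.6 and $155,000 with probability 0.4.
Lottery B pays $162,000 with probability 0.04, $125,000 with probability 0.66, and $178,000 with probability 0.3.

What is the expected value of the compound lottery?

EV(A) = 0.6 × 56000 + 0.4 × 155000 = 33600 + 62000 = 95600
EV(B) = 0.04 × 162000 + 0.66 × 125000 + 0.3 × 178000 = 6480 + 82500 + 53400 = 142380
Overall = 0.85 × 95600 + 0.15 × 142380 = 81260 + 21357 = 102617

$102,617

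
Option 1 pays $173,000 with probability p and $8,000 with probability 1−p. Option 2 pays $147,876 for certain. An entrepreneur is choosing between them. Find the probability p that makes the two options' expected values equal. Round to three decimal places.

p = 0.848

p·173000 + (1−p)·8000 = 147876
165000p + 8000 = 147876
p = (147876 − 8000) / 165000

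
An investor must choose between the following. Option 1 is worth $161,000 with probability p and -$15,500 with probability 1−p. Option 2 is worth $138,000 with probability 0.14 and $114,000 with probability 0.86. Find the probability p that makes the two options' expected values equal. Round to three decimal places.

EV(Option 2) = 0.14 × 138000 + 0.86 × 114000 = 19320 + 98040 = 117360
p·161000 + (1−p)·(-15500) = 117360
176500p − 15500 = 117360
p = (117360 + 15500) / 176500

p = 0.753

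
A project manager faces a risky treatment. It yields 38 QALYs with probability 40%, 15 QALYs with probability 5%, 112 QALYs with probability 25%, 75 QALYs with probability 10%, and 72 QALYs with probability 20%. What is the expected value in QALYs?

EV = 0.4 × 38 + 0.05 × 15 + 0.25 × 112 + 0.1 × 75 + 0.2 × 72 = 15.2 + 0.75 + 28 + 7.5 + 14.4 = 65.85

65.85 QALYs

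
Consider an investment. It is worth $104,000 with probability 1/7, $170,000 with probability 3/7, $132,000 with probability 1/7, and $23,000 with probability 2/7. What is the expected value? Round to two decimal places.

EV = 1/7 × 104000 + 3/7 × 170000 + 1/7 × 132000 + 2/7 × 23000 = 14857.1429 + 72857.1429 + 18857.1429 + 6571.4286 = 113142.8571

$113,142.86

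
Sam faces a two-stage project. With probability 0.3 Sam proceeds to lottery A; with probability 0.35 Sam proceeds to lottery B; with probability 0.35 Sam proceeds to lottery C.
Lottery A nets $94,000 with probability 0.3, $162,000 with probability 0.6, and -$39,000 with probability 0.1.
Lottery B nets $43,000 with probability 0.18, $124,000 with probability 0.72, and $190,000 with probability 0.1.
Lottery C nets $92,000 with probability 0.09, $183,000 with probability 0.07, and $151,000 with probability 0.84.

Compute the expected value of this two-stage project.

$128,832.50

EV(A) = 0.3 × 94000 + 0.6 × 162000 + 0.1 × (-39000) = 28200 + 97200 − 3900 = 121500
EV(B) = 0.18 × 43000 + 0.72 × 124000 + 0.1 × 190000 = 7740 + 89280 + 19000 = 116020
EV(C) = 0.09 × 92000 + 0.07 × 183000 + 0.84 × 151000 = 8280 + 12810 + 126840 = 147930
Overall = 0.3 × 121500 + 0.35 × 116020 + 0.35 × 147930 = 36450 + 40607 + 51775.5 = 128832.5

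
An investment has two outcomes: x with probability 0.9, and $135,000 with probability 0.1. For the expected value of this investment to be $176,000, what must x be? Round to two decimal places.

x = $180,555.56

0.9·x + 0.1·135000 = 176000
0.9·x = 176000 − 13500 = 162500
x = 162500 / 0.9 = 180555.5556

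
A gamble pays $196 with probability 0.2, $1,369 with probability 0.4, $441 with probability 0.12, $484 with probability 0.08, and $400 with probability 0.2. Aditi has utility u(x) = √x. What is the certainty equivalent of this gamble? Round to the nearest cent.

E[u] = 0.2·√196 + 0.4·√1369 + 0.12·√441 + 0.08·√484 + 0.2·√400 = 0.2·14 + 0.4·37 + 0.12·21 + 0.08·22 + 0.2·20 = 25.88
CE = (25.88)² = 669.7744

$669.77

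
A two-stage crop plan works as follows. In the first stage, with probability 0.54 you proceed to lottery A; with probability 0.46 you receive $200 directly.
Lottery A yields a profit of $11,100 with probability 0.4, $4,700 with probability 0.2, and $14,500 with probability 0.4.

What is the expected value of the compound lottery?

$6,129.20

EV(A) = 0.4 × 11100 + 0.2 × 4700 + 0.4 × 14500 = 4440 + 940 + 5800 = 11180
Branch B: 200 (certain)
Overall = 0.54 × 11180 + 0.46 × 200 = 6037.2 + 92 = 6129.2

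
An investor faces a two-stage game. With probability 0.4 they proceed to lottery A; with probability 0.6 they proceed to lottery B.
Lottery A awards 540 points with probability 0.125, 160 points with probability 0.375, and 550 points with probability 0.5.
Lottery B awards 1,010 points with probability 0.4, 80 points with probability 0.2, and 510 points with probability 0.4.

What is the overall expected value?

EV(A) = 0.125 × 540 + 0.375 × 160 + 0.5 × 550 = 67.5 + 60 + 275 = 402.5
EV(B) = 0.4 × 1010 + 0.2 × 80 + 0.4 × 510 = 404 + 16 + 204 = 624
Overall = 0.4 × 402.5 + 0.6 × 624 = 161 + 374.4 = 535.4

535.4 points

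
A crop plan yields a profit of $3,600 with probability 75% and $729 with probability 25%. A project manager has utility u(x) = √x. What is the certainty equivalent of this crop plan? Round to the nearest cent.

E[u] = 0.75·√3600 + 0.25·√729 = 0.75·60 + 0.25·27 = 51.75
CE = (51.75)² = 2678.0625

$2,678.06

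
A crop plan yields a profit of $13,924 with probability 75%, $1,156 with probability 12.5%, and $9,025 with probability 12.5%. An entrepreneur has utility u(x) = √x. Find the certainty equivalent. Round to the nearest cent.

E[u] = 0.75·√13924 + 0.125·√1156 + 0.125·√9025 = 0.75·118 + 0.125·34 + 0.125·95 = 104.625
CE = (104.625)² = 10946.390625

$10,946.39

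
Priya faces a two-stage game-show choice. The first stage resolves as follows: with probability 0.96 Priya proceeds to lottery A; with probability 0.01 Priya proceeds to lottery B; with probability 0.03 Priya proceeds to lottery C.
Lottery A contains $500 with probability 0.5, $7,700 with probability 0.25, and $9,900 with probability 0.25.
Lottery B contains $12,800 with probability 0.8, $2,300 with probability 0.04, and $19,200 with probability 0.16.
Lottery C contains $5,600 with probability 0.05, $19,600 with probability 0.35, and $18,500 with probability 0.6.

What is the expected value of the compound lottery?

$5,145.24

EV(A) = 0.5 × 500 + 0.25 × 7700 + 0.25 × 9900 = 250 + 1925 + 2475 = 4650
EV(B) = 0.8 × 12800 + 0.04 × 2300 + 0.16 × 19200 = 10240 + 92 + 3072 = 13404
EV(C) = 0.05 × 5600 + 0.35 × 19600 + 0.6 × 18500 = 280 + 6860 + 11100 = 18240
Overall = 0.96 × 4650 + 0.01 × 13404 + 0.03 × 18240 = 4464 + 134.04 + 547.2 = 5145.24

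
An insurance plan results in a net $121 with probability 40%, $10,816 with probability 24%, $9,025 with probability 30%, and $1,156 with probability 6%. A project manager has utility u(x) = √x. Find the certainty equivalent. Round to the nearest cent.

E[u] = 0.4·√121 + 0.24·√10816 + 0.3·√9025 + 0.06·√1156 = 0.4·11 + 0.24·104 + 0.3·95 + 0.06·34 = 59.9
CE = (59.9)² = 3588.01

$3,588.01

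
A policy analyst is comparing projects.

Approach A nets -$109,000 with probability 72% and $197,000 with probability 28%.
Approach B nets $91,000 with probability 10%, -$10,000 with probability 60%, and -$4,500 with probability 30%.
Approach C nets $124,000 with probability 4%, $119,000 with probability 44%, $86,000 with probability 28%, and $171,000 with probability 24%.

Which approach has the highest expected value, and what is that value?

Approach A = 0.72 × (-109000) + 0.28 × 197000 = -78480 + 55160 = -23320
Approach B = 0.1 × 91000 + 0.6 × (-10000) + 0.3 × (-4500) = 9100 − 6000 − 1350 = 1750
Approach C = 0.04 × 124000 + 0.44 × 119000 + 0.28 × 86000 + 0.24 × 171000 = 4960 + 52360 + 24080 + 41040 = 122440

Approach C ($122,440)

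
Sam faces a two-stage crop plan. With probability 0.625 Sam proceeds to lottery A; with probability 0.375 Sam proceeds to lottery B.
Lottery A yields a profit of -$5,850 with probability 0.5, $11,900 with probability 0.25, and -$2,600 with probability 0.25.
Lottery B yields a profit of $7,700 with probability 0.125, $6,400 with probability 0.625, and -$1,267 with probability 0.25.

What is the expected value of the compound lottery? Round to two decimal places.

$1,367.16

EV(A) = 0.5 × (-5850) + 0.25 × 11900 + 0.25 × (-2600) = -2925 + 2975 − 650 = -600
EV(B) = 0.125 × 7700 + 0.625 × 6400 + 0.25 × (-1267) = 962.5 + 4000 − 316.75 = 4645.75
Overall = 0.625 × (-600) + 0.375 × 4645.75 = -375 + 1742.15625 = 1367.15625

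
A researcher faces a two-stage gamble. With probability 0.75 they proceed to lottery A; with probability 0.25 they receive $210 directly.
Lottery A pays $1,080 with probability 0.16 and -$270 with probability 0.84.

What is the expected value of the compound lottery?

EV(A) = 0.16 × 1080 + 0.84 × (-270) = 172.8 − 226.8 = -54
Branch B: 210 (certain)
Overall = 0.75 × (-54) + 0.25 × 210 = -40.5 + 52.5 = 12

$12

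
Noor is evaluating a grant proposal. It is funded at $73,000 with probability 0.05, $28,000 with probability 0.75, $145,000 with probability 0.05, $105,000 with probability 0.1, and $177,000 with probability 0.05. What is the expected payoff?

$51,250

EV = 0.05 × 73000 + 0.75 × 28000 + 0.05 × 145000 + 0.1 × 105000 + 0.05 × 177000 = 3650 + 21000 + 7250 + 10500 + 8850 = 51250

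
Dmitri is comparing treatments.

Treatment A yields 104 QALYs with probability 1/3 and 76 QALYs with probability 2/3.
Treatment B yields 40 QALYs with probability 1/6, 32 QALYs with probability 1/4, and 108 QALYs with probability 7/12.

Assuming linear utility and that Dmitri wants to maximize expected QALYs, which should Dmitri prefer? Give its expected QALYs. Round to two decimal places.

Treatment A (85.33 QALYs)

Treatment A = 1/3 × 104 + 2/3 × 76 = 34.6667 + 50.6667 = 85.3333
Treatment B = 1/6 × 40 + 1/4 × 32 + 7/12 × 108 = 6.6667 + 8 + 63 = 77.6667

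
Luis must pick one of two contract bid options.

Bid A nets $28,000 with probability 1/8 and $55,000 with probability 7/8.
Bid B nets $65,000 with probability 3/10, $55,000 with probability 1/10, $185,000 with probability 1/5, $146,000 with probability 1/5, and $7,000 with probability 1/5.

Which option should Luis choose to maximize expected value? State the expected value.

Bid A = 1/8 × 28000 + 7/8 × 55000 = 3500 + 48125 = 51625
Bid B = 3/10 × 65000 + 1/10 × 55000 + 1/5 × 185000 + 1/5 × 146000 + 1/5 × 7000 = 19500 + 5500 + 37000 + 29200 + 1400 = 92600

Bid B ($92,600)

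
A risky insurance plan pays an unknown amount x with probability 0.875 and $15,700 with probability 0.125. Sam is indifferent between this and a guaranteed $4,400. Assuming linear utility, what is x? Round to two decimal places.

0.875·x + 0.125·15700 = 4400
0.875·x = 4400 − 1962.5 = 2437.5
x = 2437.5 / 0.875 = 2785.7143

x = $2,785.71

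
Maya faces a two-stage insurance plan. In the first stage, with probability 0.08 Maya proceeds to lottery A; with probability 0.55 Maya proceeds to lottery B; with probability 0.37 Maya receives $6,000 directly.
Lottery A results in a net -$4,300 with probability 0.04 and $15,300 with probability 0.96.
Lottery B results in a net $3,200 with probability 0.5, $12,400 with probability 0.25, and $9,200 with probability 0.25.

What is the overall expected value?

$7,231.28

EV(A) = 0.04 × (-4300) + 0.96 × 15300 = -172 + 14688 = 14516
EV(B) = 0.5 × 3200 + 0.25 × 12400 + 0.25 × 9200 = 1600 + 3100 + 2300 = 7000
Branch C: 6000 (certain)
Overall = 0.08 × 14516 + 0.55 × 7000 + 0.37 × 6000 = 1161.28 + 3850 + 2220 = 7231.28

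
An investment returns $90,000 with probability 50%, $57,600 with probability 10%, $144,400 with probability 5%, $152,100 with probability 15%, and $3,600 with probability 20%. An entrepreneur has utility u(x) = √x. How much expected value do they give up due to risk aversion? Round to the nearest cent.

$12,082.75

E[u] = 0.5·√90000 + 0.1·√57600 + 0.05·√144400 + 0.15·√152100 + 0.2·√3600 = 0.5·300 + 0.1·240 + 0.05·380 + 0.15·390 + 0.2·60 = 263.5
CE = (263.5)² = 69432.25
Risk premium = EV − CE = 81515 − 69432.25 = 12082.75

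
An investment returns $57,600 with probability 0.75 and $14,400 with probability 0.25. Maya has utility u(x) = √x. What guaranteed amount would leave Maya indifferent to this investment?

$44,100

E[u] = 0.75·√57600 + 0.25·√14400 = 0.75·240 + 0.25·120 = 210
CE = (210)² = 44100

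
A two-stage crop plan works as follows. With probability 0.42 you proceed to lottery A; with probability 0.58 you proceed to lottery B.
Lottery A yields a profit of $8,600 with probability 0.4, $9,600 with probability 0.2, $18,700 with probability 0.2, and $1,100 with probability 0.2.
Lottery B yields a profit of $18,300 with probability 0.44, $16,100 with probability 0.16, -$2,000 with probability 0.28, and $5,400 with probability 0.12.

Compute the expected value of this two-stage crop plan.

$10,129.68

EV(A) = 0.4 × 8600 + 0.2 × 9600 + 0.2 × 18700 + 0.2 × 1100 = 3440 + 1920 + 3740 + 220 = 9320
EV(B) = 0.44 × 18300 + 0.16 × 16100 + 0.28 × (-2000) + 0.12 × 5400 = 8052 + 2576 − 560 + 648 = 10716
Overall = 0.42 × 9320 + 0.58 × 10716 = 3914.4 + 6215.28 = 10129.68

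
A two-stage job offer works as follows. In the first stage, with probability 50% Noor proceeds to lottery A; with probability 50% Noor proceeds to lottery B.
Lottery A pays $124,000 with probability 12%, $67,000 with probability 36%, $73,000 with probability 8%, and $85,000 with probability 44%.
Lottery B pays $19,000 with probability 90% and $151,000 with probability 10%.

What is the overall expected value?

EV(A) = 0.12 × 124000 + 0.36 × 67000 + 0.08 × 73000 + 0.44 × 85000 = 14880 + 24120 + 5840 + 37400 = 82240
EV(B) = 0.9 × 19000 + 0.1 × 151000 = 17100 + 15100 = 32200
Overall = 0.5 × 82240 + 0.5 × 32200 = 41120 + 16100 = 57220

$57,220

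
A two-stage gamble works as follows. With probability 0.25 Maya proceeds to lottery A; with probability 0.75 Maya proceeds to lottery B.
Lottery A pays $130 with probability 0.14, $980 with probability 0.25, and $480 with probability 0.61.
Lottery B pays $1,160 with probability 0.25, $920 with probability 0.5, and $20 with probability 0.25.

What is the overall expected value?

EV(A) = 0.14 × 130 + 0.25 × 980 + 0.61 × 480 = 18.2 + 245 + 292.8 = 556
EV(B) = 0.25 × 1160 + 0.5 × 920 + 0.25 × 20 = 290 + 460 + 5 = 755
Overall = 0.25 × 556 + 0.75 × 755 = 139 + 566.25 = 705.25

$705.25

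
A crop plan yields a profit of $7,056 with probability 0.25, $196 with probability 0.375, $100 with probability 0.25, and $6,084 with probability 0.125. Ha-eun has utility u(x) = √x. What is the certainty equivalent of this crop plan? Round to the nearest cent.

$1,482.25

E[u] = 0.25·√7056 + 0.375·√196 + 0.25·√100 + 0.125·√6084 = 0.25·84 + 0.375·14 + 0.25·10 + 0.125·78 = 38.5
CE = (38.5)² = 1482.25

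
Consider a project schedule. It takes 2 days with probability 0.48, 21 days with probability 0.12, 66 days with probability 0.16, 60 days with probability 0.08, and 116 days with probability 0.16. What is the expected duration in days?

EV = 0.48 × 2 + 0.12 × 21 + 0.16 × 66 + 0.08 × 60 + 0.16 × 116 = 0.96 + 2.52 + 10.56 + 4.8 + 18.56 = 37.4

37.4 days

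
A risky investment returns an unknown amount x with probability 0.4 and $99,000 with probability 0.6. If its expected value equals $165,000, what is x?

x = $264,000

0.4·x + 0.6·99000 = 165000
0.4·x = 165000 − 59400 = 105600
x = 105600 / 0.4 = 264000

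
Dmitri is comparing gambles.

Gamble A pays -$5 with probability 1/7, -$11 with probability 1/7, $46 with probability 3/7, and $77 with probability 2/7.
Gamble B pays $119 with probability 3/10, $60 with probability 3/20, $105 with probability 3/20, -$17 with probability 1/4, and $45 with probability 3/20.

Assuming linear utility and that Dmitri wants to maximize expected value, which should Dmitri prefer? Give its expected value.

Gamble B ($62.95)

Gamble A = 1/7 × (-5) + 1/7 × (-11) + 3/7 × 46 + 2/7 × 77 = -0.7143 − 1.5714 + 19.7143 + 22 = 39.4286
Gamble B = 3/10 × 119 + 3/20 × 60 + 3/20 × 105 + 1/4 × (-17) + 3/20 × 45 = 35.7 + 9 + 15.75 − 4.25 + 6.75 = 62.95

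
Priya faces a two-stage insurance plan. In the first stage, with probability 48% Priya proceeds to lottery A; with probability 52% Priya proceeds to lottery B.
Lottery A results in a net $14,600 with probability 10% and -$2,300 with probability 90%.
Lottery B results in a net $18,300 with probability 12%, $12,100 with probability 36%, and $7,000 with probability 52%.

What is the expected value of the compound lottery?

$5,007.04

EV(A) = 0.1 × 14600 + 0.9 × (-2300) = 1460 − 2070 = -610
EV(B) = 0.12 × 18300 + 0.36 × 12100 + 0.52 × 7000 = 2196 + 4356 + 3640 = 10192
Overall = 0.48 × (-610) + 0.52 × 10192 = -292.8 + 5299.84 = 5007.04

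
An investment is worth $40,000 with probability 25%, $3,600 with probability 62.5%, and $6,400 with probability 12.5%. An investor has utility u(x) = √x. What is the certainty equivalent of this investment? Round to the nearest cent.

$9,506.25

E[u] = 0.25·√40000 + 0.625·√3600 + 0.125·√6400 = 0.25·200 + 0.625·60 + 0.125·80 = 97.5
CE = (97.5)² = 9506.25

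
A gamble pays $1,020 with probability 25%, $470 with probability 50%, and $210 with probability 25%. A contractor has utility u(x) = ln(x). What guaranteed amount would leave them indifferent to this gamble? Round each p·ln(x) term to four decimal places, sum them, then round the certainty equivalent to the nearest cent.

$466.43

E[u] = 0.25·ln(1020) + 0.5·ln(470) + 0.25·ln(210) = 1.7319 + 3.0764 + 1.3368 = 6.1451
CE = e^6.1451 ≈ 466.43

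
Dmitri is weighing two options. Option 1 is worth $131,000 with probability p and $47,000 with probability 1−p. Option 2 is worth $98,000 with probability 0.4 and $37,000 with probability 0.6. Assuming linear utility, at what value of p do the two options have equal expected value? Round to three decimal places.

EV(Option 2) = 0.4 × 98000 + 0.6 × 37000 = 39200 + 22200 = 61400
p·131000 + (1−p)·47000 = 61400
84000p + 47000 = 61400
p = (61400 − 47000) / 84000

p = 0.171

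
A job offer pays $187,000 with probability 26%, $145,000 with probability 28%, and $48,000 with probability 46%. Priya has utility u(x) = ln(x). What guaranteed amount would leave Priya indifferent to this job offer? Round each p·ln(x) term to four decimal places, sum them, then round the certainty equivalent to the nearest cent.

$93,162.45

E[u] = 0.26·ln(187000) + 0.28·ln(145000) + 0.46·ln(48000) = 3.1561 + 3.3277 + 4.9583 = 11.4421
CE = e^11.4421 ≈ 93162.45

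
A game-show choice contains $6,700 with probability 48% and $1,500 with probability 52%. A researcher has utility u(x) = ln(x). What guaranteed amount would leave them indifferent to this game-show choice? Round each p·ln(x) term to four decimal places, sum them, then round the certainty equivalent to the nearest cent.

E[u] = 0.48·ln(6700) + 0.52·ln(1500) = 4.2287 + 3.8029 = 8.0316
CE = e^8.0316 ≈ 3076.66

$3,076.66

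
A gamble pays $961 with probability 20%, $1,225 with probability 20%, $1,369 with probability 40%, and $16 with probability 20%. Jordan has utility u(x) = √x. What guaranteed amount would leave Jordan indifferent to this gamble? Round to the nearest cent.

E[u] = 0.2·√961 + 0.2·√1225 + 0.4·√1369 + 0.2·√16 = 0.2·31 + 0.2·35 + 0.4·37 + 0.2·4 = 28.8
CE = (28.8)² = 829.44

$829.44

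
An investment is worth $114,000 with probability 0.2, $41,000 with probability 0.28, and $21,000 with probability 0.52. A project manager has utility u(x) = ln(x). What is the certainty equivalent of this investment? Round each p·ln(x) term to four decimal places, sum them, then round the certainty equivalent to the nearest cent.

E[u] = 0.2·ln(114000) + 0.28·ln(41000) + 0.52·ln(21000) = 2.3288 + 2.9740 + 5.1752 = 10.4780
CE = e^10.4780 ≈ 35525.29

$35,525.29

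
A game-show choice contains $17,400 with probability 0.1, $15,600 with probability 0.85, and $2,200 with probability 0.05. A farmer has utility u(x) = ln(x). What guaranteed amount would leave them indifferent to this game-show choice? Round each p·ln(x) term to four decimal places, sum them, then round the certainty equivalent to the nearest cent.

E[u] = 0.1·ln(17400) + 0.85·ln(15600) + 0.05·ln(2200) = 0.9764 + 8.2068 + 0.3848 = 9.5680
CE = e^9.5680 ≈ 14299.79

$14,299.79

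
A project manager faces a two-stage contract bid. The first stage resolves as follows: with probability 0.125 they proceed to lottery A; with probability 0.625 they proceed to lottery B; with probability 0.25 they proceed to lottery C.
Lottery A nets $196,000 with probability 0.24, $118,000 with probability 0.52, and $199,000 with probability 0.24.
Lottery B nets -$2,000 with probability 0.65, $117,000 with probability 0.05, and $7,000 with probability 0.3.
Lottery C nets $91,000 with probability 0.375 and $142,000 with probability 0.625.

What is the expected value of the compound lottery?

EV(A) = 0.24 × 196000 + 0.52 × 118000 + 0.24 × 199000 = 47040 + 61360 + 47760 = 156160
EV(B) = 0.65 × (-2000) + 0.05 × 117000 + 0.3 × 7000 = -1300 + 5850 + 2100 = 6650
EV(C) = 0.375 × 91000 + 0.625 × 142000 = 34125 + 88750 = 122875
Overall = 0.125 × 156160 + 0.625 × 6650 + 0.25 × 122875 = 19520 + 4156.25 + 30718.75 = 54395

$54,395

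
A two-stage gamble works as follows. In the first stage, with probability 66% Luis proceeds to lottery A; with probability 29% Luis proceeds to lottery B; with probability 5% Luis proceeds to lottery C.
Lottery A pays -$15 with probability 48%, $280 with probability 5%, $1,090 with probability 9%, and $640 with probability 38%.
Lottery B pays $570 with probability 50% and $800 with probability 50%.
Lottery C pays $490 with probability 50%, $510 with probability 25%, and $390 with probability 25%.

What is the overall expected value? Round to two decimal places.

EV(A) = 0.48 × (-15) + 0.05 × 280 + 0.09 × 1090 + 0.38 × 640 = -7.2 + 14 + 98.1 + 243.2 = 348.1
EV(B) = 0.5 × 570 + 0.5 × 800 = 285 + 400 = 685
EV(C) = 0.5 × 490 + 0.25 × 510 + 0.25 × 390 = 245 + 127.5 + 97.5 = 470
Overall = 0.66 × 348.1 + 0.29 × 685 + 0.05 × 470 = 229.746 + 198.65 + 23.5 = 451.896

$451.90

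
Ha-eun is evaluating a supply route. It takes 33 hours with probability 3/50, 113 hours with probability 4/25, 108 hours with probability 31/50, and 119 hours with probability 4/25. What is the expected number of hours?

EV = 3/50 × 33 + 4/25 × 113 + 31/50 × 108 + 4/25 × 119 = 1.98 + 18.08 + 66.96 + 19.04 = 106.06

106.06 hours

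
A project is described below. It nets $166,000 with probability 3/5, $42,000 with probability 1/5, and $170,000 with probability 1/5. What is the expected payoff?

$142,000

EV = 3/5 × 166000 + 1/5 × 42000 + 1/5 × 170000 = 99600 + 8400 + 34000 = 142000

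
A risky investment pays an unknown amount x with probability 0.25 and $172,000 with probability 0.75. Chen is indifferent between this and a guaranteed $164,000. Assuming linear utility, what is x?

x = $140,000

0.25·x + 0.75·172000 = 164000
0.25·x = 164000 − 129000 = 35000
x = 35000 / 0.25 = 140000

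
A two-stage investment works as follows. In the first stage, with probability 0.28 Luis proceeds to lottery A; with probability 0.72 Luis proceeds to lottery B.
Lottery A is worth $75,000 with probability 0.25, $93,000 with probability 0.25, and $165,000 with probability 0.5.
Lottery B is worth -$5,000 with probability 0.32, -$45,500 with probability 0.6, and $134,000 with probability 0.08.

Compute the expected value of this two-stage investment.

$21,770.40

EV(A) = 0.25 × 75000 + 0.25 × 93000 + 0.5 × 165000 = 18750 + 23250 + 82500 = 124500
EV(B) = 0.32 × (-5000) + 0.6 × (-45500) + 0.08 × 134000 = -1600 − 27300 + 10720 = -18180
Overall = 0.28 × 124500 + 0.72 × (-18180) = 34860 − 13089.6 = 21770.4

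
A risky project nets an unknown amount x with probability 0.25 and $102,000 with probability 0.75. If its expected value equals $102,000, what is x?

0.25·x + 0.75·102000 = 102000
0.25·x = 102000 − 76500 = 25500
x = 25500 / 0.25 = 102000

x = $102,000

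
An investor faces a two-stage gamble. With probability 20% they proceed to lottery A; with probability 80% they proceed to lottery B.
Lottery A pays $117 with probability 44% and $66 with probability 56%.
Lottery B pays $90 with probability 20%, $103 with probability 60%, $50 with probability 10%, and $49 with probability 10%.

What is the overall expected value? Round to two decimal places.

EV(A) = 0.44 × 117 + 0.56 × 66 = 51.48 + 36.96 = 88.44
EV(B) = 0.2 × 90 + 0.6 × 103 + 0.1 × 50 + 0.1 × 49 = 18 + 61.8 + 5 + 4.9 = 89.7
Overall = 0.2 × 88.44 + 0.8 × 89.7 = 17.688 + 71.76 = 89.448

$89.45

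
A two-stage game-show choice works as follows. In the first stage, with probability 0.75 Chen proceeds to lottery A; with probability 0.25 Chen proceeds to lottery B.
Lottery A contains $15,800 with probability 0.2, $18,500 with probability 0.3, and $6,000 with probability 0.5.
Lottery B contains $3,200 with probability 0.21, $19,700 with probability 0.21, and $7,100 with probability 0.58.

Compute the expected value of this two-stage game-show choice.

$11,014.25

EV(A) = 0.2 × 15800 + 0.3 × 18500 + 0.5 × 6000 = 3160 + 5550 + 3000 = 11710
EV(B) = 0.21 × 3200 + 0.21 × 19700 + 0.58 × 7100 = 672 + 4137 + 4118 = 8927
Overall = 0.75 × 11710 + 0.25 × 8927 = 8782.5 + 2231.75 = 11014.25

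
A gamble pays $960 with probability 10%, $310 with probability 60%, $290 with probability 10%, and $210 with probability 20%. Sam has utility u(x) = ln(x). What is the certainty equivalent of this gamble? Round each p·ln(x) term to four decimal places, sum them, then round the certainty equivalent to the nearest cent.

$318.94

E[u] = 0.1·ln(960) + 0.6·ln(310) + 0.1·ln(290) + 0.2·ln(210) = 0.6867 + 3.4419 + 0.5670 + 1.0694 = 5.7650
CE = e^5.7650 ≈ 318.94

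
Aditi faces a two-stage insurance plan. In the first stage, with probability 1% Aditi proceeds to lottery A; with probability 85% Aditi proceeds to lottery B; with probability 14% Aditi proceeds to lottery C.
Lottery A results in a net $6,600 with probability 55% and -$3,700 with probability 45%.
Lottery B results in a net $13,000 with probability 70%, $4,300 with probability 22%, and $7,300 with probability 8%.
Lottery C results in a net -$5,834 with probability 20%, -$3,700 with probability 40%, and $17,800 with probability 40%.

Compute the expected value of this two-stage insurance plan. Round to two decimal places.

EV(A) = 0.55 × 6600 + 0.45 × (-3700) = 3630 − 1665 = 1965
EV(B) = 0.7 × 13000 + 0.22 × 4300 + 0.08 × 7300 = 9100 + 946 + 584 = 10630
EV(C) = 0.2 × (-5834) + 0.4 × (-3700) + 0.4 × 17800 = -1166.8 − 1480 + 7120 = 4473.2
Overall = 0.01 × 1965 + 0.85 × 10630 + 0.14 × 4473.2 = 19.65 + 9035.5 + 626.248 = 9681.398

$9,681.40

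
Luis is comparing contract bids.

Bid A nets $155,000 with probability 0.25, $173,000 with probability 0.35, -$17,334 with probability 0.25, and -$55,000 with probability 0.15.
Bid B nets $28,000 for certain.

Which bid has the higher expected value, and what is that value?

Bid A ($86,716.50)

Bid A = 0.25 × 155000 + 0.35 × 173000 + 0.25 × (-17334) + 0.15 × (-55000) = 38750 + 60550 − 4333.5 − 8250 = 86716.5
Bid B: 28000 (certain)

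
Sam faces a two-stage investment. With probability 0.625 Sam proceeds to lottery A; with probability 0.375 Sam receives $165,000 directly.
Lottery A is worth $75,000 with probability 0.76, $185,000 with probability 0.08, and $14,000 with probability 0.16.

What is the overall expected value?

$108,150

EV(A) = 0.76 × 75000 + 0.08 × 185000 + 0.16 × 14000 = 57000 + 14800 + 2240 = 74040
Branch B: 165000 (certain)
Overall = 0.625 × 74040 + 0.375 × 165000 = 46275 + 61875 = 108150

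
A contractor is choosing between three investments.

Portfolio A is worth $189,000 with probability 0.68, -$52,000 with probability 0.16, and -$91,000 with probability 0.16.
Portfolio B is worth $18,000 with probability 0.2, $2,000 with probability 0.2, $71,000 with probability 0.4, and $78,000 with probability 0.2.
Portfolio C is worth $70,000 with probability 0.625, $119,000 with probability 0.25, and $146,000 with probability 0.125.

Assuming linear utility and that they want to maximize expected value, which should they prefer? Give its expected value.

Portfolio A = 0.68 × 189000 + 0.16 × (-52000) + 0.16 × (-91000) = 128520 − 8320 − 14560 = 105640
Portfolio B = 0.2 × 18000 + 0.2 × 2000 + 0.4 × 71000 + 0.2 × 78000 = 3600 + 400 + 28400 + 15600 = 48000
Portfolio C = 0.625 × 70000 + 0.25 × 119000 + 0.125 × 146000 = 43750 + 29750 + 18250 = 91750

Portfolio A ($105,640)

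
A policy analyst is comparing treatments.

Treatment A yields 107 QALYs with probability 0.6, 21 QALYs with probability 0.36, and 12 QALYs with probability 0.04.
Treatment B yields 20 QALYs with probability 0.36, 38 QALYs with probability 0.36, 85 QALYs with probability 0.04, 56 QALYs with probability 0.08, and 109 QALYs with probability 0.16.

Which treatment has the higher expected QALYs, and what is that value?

Treatment A = 0.6 × 107 + 0.36 × 21 + 0.04 × 12 = 64.2 + 7.56 + 0.48 = 72.24
Treatment B = 0.36 × 20 + 0.36 × 38 + 0.04 × 85 + 0.08 × 56 + 0.16 × 109 = 7.2 + 13.68 + 3.4 + 4.48 + 17.44 = 46.2

Treatment A (72.24 QALYs)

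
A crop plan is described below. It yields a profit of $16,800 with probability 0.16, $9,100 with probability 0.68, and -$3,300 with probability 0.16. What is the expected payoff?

$8,348

EV = 0.16 × 16800 + 0.68 × 9100 + 0.16 × (-3300) = 2688 + 6188 − 528 = 8348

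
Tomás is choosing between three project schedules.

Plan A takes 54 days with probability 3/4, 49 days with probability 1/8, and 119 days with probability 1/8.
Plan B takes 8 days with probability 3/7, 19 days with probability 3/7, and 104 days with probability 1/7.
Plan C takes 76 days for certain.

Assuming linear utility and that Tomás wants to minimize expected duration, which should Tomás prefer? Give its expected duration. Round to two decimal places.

Plan A = 3/4 × 54 + 1/8 × 49 + 1/8 × 119 = 40.5 + 6.125 + 14.875 = 61.5
Plan B = 3/7 × 8 + 3/7 × 19 + 1/7 × 104 = 3.4286 + 8.1429 + 14.8571 = 26.4286
Plan C: 76 (certain)

Plan B (26.43 days)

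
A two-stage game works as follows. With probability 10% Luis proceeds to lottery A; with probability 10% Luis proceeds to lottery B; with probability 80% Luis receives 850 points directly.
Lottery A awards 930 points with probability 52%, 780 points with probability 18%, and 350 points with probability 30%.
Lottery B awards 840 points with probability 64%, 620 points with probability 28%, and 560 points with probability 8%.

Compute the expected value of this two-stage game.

EV(A) = 0.52 × 930 + 0.18 × 780 + 0.3 × 350 = 483.6 + 140.4 + 105 = 729
EV(B) = 0.64 × 840 + 0.28 × 620 + 0.08 × 560 = 537.6 + 173.6 + 44.8 = 756
Branch C: 850 (certain)
Overall = 0.1 × 729 + 0.1 × 756 + 0.8 × 850 = 72.9 + 75.6 + 680 = 828.5

828.5 points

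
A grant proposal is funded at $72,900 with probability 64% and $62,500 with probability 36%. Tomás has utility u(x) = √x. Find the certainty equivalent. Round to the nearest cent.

E[u] = 0.64·√72900 + 0.36·√62500 = 0.64·270 + 0.36·250 = 262.8
CE = (262.8)² = 69063.84

$69,063.84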